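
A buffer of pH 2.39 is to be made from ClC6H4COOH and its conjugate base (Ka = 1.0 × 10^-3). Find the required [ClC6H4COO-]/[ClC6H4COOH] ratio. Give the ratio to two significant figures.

pKa = -log(1.0 × 10^-3) = 3.000
pH = pKa + log(r) ⇒ log(r) = 2.39 − 3.000 = -0.610
r = [ClC6H4COO-]/[ClC6H4COOH] = 10^(-0.610) = 0.245

ratio = 0.25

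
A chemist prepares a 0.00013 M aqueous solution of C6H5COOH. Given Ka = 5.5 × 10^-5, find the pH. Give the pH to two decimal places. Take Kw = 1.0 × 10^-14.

pH = 4.21

C6H5COOH ⇌ C6H5COO- + H+
From the ICE table, Ka = x²/(0.00013 − x) = 5.5 × 10^-5.
The 5% rule fails; solving x² + Ka·x − Ka·C₀ = 0 exactly:
x = (−Ka + √(Ka² + 4·Ka·C₀))/2 = 6.14 × 10^-5 M
pH = −log[H+] = −log(6.14 × 10^-5) = 4.21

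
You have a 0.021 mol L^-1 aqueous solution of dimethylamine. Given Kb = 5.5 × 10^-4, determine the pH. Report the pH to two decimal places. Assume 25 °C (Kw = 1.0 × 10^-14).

(CH3)2NH + H2O ⇌ (CH3)2NH2+ + OH-
From the ICE table, Kb = x²/(0.021 − x) = 5.5 × 10^-4.
Here C₀/Kb ≈ 38.2, so the small-x approximation fails. Use the quadratic:
x = [−0.00055 + √(0.00055² + 4.62e-05)]/2 = 3.13 × 10^-3 M
pOH = −log(3.13 × 10^-3) = 2.50; pH = 14.00 − 2.50 = 11.50

pH = 11.50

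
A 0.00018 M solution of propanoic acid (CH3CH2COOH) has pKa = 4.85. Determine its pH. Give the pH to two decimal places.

pH = 4.36

CH3CH2COOH ⇌ CH3CH2COO- + H+
Ka = 10^(−4.85) = 1.41 × 10^-5
Ka = [H+]²/(0.00018 − [H+]) = 1.41 × 10^-5
[H+] is not negligible relative to C₀; solve [H+]² + 1.41e-05·[H+] − 2.54e-09 = 0.
[H+] = (−Ka + √(Ka² + 4·Ka·C₀))/2 = 4.38 × 10^-5 M
pH = −log[H+] = −log(4.38 × 10^-5) = 4.36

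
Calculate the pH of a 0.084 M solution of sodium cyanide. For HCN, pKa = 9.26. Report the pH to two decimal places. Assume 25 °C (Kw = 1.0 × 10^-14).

pH = 11.09

CN- is the conjugate base of the weak acid HCN.
Ka = 10^(−9.26) = 5.50 × 10^-10
Kb = Kw/Ka = 1.0×10^-14 / 5.50 × 10^-10 = 1.82 × 10^-5
From the ICE table, Kb = [OH-]²/(0.084 − [OH-]) = 1.82 × 10^-5.
Neglecting [OH-] in the denominator: [OH-] = √(1.82 × 10^-5 × 0.084) = 1.24 × 10^-3 M
pOH = −log(1.24 × 10^-3) = 2.91; pH = 14.00 − 2.91 = 11.09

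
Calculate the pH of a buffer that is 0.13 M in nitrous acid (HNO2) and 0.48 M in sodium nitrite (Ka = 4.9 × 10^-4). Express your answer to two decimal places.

pKa = −log(4.9 × 10^-4) = 3.310
Using pH = pKa + log([base]/[acid]) with [base]/[acid] = 0.48/0.13:
pH = 3.310 + (+0.567) = 3.88

pH = 3.88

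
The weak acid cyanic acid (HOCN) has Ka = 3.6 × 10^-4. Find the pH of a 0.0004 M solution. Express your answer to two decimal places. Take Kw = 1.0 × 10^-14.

pH = 3.62

HOCN ⇌ OCN- + H+
Let x = [H+] at equilibrium. Ka = x²/(0.0004 − x).
Here C₀/Ka ≈ 1.11, so the small-x approximation fails. Use the quadratic:
x = [−0.00036 + √(0.00036² + 5.76e-07)]/2 = 2.40 × 10^-4 M
pH = −log[H+] = −log(2.40 × 10^-4) = 3.62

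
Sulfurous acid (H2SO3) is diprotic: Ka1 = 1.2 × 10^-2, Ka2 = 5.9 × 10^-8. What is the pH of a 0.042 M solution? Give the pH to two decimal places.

Since Ka1 ≫ Ka2, the first ionization dominates [H+].
Ka1 = x²/(0.042 − x) = 1.2 × 10^-2
Solving the quadratic: x = (−Ka1 + √(Ka1² + 4·Ka1·C₀))/2 = 1.72 × 10^-2 M
pH = −log(1.72 × 10^-2) = 1.76

pH = 1.76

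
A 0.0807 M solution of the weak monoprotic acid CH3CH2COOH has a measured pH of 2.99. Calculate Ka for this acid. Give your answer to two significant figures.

[H+] = 10^(-2.99) = 1.02 × 10^-3 M
At equilibrium [HA] = 0.0807 − 1.02 × 10^-3 = 7.97 × 10^-2 M
Ka = [H+][A-]/[HA] = (1.02 × 10^-3)² / 7.97 × 10^-2 = 1.3 × 10^-5

Ka = 1.3 × 10^-5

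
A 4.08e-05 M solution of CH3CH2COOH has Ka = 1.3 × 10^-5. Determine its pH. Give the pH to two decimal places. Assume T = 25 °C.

CH3CH2COOH ⇌ CH3CH2COO- + H+
Let x = [H+] at equilibrium. Ka = x²/(4.08e-05 − x).
x is not negligible relative to C₀; solve x² + 1.3e-05·x − 5.3e-10 = 0.
x = [−1.3e-05 + √(1.3e-05² + 2.12e-09)]/2 = 1.74 × 10^-5 M
pH = −log[H+] = −log(1.74 × 10^-5) = 4.76

pH = 4.76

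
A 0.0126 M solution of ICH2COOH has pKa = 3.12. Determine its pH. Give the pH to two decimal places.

pH = 2.56

ICH2COOH ⇌ ICH2COO- + H+
Ka = 10^(−3.12) = 7.59 × 10^-4
Let x = [H+] at equilibrium. Ka = x²/(0.0126 − x).
x is not negligible relative to C₀; solve x² + 0.000759·x − 9.56e-06 = 0.
x = (−Ka + √(Ka² + 4·Ka·C₀))/2 = 2.74 × 10^-3 M
pH = −log(2.74 × 10^-3) = 2.56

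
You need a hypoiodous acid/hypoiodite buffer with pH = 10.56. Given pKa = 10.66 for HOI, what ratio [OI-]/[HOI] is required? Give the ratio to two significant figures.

ratio = 0.79

pH = pKa + log(r) ⇒ log(r) = 10.56 − 10.66 = -0.10
r = [OI-]/[HOI] = 10^(-0.10) = 0.794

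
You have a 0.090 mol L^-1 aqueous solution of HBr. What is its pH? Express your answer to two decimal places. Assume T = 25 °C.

pH = 1.05

HBr is a strong acid and dissociates completely, so [H+] = 0.090 M.
pH = -log(0.09) = 1.05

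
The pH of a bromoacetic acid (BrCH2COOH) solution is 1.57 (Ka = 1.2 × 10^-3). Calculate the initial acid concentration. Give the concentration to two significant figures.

[H+] = 10^(-1.57) = 2.69 × 10^-2 M = x
Ka = x²/(C₀ − x) ⇒ C₀ = x + x²/Ka
C₀ = 2.69 × 10^-2 + (2.69 × 10^-2)²/(1.2 × 10^-3) = 6.30 × 10^-1 M

C₀ = 6.3 × 10^-1 M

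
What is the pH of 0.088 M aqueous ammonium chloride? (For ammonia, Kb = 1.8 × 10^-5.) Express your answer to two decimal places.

NH4+ is the conjugate acid of the weak base NH3.
Ka = Kw/Kb = 1.0×10^-14 / 1.8 × 10^-5 = 5.56 × 10^-10
Ka = [H+]²/(0.088 − [H+]) = 5.56 × 10^-10
Neglecting [H+] in the denominator: [H+] = √(5.56 × 10^-10 × 0.088) = 6.99 × 10^-6 M
pH = −log[H+] = −log(6.99 × 10^-6) = 5.16

pH = 5.16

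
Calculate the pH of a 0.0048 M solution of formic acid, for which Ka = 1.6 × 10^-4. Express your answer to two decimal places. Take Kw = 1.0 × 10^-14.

pH = 3.10

HCOOH ⇌ HCOO- + H+
From the ICE table, Ka = x²/(0.0048 − x) = 1.6 × 10^-4.
Here C₀/Ka ≈ 30, so the small-x approximation fails. Use the quadratic:
x = (−Ka + √(Ka² + 4·Ka·C₀))/2 = 8.00 × 10^-4 M
pH = −log[H+] = −log(8.00 × 10^-4) = 3.10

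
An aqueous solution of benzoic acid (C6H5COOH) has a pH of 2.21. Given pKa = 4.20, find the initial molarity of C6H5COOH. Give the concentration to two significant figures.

[H+] = 10^(-2.21) = 6.17 × 10^-3 M = x
Ka = 10^(−4.20) = 6.31 × 10^-5
Ka = x²/(C₀ − x) ⇒ C₀ = x + x²/Ka
C₀ = 6.17 × 10^-3 + (6.17 × 10^-3)²/(6.31 × 10^-5) = 6.09 × 10^-1 M

C₀ = 6.1 × 10^-1 M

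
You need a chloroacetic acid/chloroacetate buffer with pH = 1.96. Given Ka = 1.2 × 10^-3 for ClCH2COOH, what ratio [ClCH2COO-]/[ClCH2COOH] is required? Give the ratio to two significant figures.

pKa = -log(1.2 × 10^-3) = 2.921
pH = pKa + log(r) ⇒ log(r) = 1.96 − 2.921 = -0.961
r = [ClCH2COO-]/[ClCH2COOH] = 10^(-0.961) = 0.109

ratio = 0.11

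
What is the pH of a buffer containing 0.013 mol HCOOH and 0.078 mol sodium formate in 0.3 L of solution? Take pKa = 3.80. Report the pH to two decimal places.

pH = pKa + log([A⁻]/[HA]) = 3.80 + log(0.078/0.013)
pH = 3.80 + (+0.778) = 4.58

pH = 4.58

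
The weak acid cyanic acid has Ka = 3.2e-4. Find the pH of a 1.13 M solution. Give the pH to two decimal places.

pH = 1.72

HOCN ⇌ OCN- + H+
Let x = [H+] at equilibrium. Ka = x²/(1.13 − x).
Since Ka ≪ C₀, x ≈ √(Ka·C₀) = 1.90 × 10^-2 M.
pH = −log(1.90 × 10^-2) = 1.72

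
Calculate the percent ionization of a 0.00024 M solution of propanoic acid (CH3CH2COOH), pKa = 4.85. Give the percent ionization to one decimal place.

CH3CH2COOH ⇌ CH3CH2COO- + H+; let x = [H+] at equilibrium.
Ka = 10^(−4.85) = 1.41 × 10^-5
Ka = x²/(C₀ − x); solving the quadratic gives x = 5.15 × 10^-5 M.
Fraction ionized = 5.15 × 10^-5 / 0.00024 = 0.2146 → 21.5%

21.5%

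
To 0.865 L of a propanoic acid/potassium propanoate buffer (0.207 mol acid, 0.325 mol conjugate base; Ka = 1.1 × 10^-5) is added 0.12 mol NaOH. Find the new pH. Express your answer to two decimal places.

OH- converts CH3CH2COOH to CH3CH2COO-: CH3CH2COOH → 0.087 mol, CH3CH2COO- → 0.445 mol.
pKa = −log(1.1 × 10^-5) = 4.959
pH = pKa + log([A⁻]/[HA]) = 4.959 + log(0.445/0.087) = 4.959 +0.709

pH = 5.67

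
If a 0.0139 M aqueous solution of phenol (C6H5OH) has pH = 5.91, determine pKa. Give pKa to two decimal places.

[H+] = 10^(-5.91) = 1.23 × 10^-6 M
At equilibrium [HA] = 0.0139 − 1.23 × 10^-6 = 1.39 × 10^-2 M
Ka = [H+][A-]/[HA] = (1.23 × 10^-6)² / 1.39 × 10^-2 = 1.09 × 10^-10
pKa = -log(1.09 × 10^-10) = 9.96

pKa = 9.96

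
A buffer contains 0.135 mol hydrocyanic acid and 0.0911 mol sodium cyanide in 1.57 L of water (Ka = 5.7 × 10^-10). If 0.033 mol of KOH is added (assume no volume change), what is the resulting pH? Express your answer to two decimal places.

pH = 9.33

After neutralization: n(HCN) = 0.102 mol, n(CN-) = 0.124 mol.
pKa = −log(5.7 × 10^-10) = 9.244
Henderson–Hasselbalch with mole ratio 0.124/0.102: pH = 9.244 + (+0.085)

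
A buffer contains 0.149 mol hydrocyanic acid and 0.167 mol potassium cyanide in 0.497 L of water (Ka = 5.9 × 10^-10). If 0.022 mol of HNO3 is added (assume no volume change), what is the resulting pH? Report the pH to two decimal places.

pH = 9.16

Added H+ converts CN- to HCN: HCN → 0.171 mol, CN- → 0.145 mol.
pKa = −log(5.9 × 10^-10) = 9.229
pH = pKa + log(n_CN-/n_HCN) = 9.229 + log(0.145/0.171) = 9.229 + (-0.072)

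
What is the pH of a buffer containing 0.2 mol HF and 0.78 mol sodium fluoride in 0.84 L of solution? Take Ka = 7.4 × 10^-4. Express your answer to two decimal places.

pH = 3.72

pKa = −log(7.4 × 10^-4) = 3.131
Henderson–Hasselbalch: pH = pKa + log([F-]/[HF]) = 3.131 + log(0.78/0.2)
pH = 3.131 + (+0.591) = 3.72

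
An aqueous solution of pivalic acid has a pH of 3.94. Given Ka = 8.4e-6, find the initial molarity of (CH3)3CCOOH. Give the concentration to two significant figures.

[H+] = 10^(-3.94) = 1.15 × 10^-4 M = x
Ka = x²/(C₀ − x) ⇒ C₀ = x + x²/Ka
C₀ = 1.15 × 10^-4 + (1.15 × 10^-4)²/(8.4 × 10^-6) = 1.69 × 10^-3 M

C₀ = 1.7 × 10^-3 M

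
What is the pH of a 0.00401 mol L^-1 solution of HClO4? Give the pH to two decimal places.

HClO4 is a strong acid and dissociates completely, so [H+] = 0.00401 M.
pH = -log(0.00401) = 2.40

pH = 2.40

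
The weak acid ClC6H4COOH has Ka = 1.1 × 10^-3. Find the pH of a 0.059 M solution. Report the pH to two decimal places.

pH = 2.12

ClC6H4COOH ⇌ ClC6H4COO- + H+
Ka = x²/(0.059 − x) = 1.1 × 10^-3
Here C₀/Ka ≈ 53.6, so the small-x approximation fails. Use the quadratic:
x = [−0.0011 + √(0.0011² + 0.00026)]/2 = 7.52 × 10^-3 M
pH = −log[H+] = −log(7.52 × 10^-3) = 2.12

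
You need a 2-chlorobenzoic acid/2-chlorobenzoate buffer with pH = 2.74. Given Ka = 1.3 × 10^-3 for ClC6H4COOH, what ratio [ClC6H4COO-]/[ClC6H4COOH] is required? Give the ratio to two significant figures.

pKa = -log(1.3 × 10^-3) = 2.886
pH = pKa + log(r) ⇒ log(r) = 2.74 − 2.886 = -0.146
r = [ClC6H4COO-]/[ClC6H4COOH] = 10^(-0.146) = 0.714

ratio = 0.71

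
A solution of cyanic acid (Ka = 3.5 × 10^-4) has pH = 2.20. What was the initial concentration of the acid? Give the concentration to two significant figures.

C₀ = 1.2 × 10^-1 M

[H+] = 10^(-2.20) = 6.31 × 10^-3 M = x
Ka = x²/(C₀ − x) ⇒ C₀ = x + x²/Ka
C₀ = 6.31 × 10^-3 + (6.31 × 10^-3)²/(3.5 × 10^-4) = 1.20 × 10^-1 M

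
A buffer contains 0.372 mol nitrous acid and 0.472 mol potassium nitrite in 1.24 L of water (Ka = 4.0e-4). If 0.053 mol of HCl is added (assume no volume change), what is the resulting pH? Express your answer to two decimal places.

pH = 3.39

Added H+ converts NO2- to HNO2: HNO2 → 0.425 mol, NO2- → 0.419 mol.
pKa = −log(4.0 × 10^-4) = 3.398
pH = pKa + log(n_NO2-/n_HNO2) = 3.398 + log(0.419/0.425) = 3.398 + (-0.006)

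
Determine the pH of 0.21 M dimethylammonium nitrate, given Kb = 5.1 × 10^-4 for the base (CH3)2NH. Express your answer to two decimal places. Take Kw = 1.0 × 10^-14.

pH = 5.69

(CH3)2NH2+ is the conjugate acid of the weak base (CH3)2NH.
Ka = Kw/Kb = 1.0×10^-14 / 5.1 × 10^-4 = 1.96 × 10^-11
From the ICE table, Ka = x²/(0.21 − x) = 1.96 × 10^-11.
Assume x ≪ 0.21: x ≈ √(1.96 × 10^-11 × 0.21) = 2.03 × 10^-6 M
(x/C₀ = 0.00097% < 5%, so the approximation holds.)
pH = −log[H+] = −log(2.03 × 10^-6) = 5.69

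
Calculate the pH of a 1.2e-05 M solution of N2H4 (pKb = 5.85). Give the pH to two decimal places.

N2H4 + H2O ⇌ N2H5+ + OH-
Kb = 10^(−5.85) = 1.41 × 10^-6
Kb = [OH-]²/(1.2e-05 − [OH-]) = 1.41 × 10^-6
[OH-] is not negligible relative to C₀; solve [OH-]² + 1.41e-06·[OH-] − 1.69e-11 = 0.
[OH-] = (−Kb + √(Kb² + 4·Kb·C₀))/2 = 3.47 × 10^-6 M
pOH = −log(3.47 × 10^-6) = 5.46; pH = 14.00 − 5.46 = 8.54

pH = 8.54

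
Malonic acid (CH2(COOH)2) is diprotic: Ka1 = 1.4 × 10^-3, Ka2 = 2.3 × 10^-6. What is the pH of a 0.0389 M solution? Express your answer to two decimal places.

pH = 2.17

Since Ka1 ≫ Ka2, the first ionization dominates [H+].
Ka1 = x²/(0.0389 − x) = 1.4 × 10^-3
Solving the quadratic: x = (−Ka1 + √(Ka1² + 4·Ka1·C₀))/2 = 6.71 × 10^-3 M
pH = −log(6.71 × 10^-3) = 2.17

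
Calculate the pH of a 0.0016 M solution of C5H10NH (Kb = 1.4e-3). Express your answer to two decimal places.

C5H10NH + H2O ⇌ C5H10NH2+ + OH-
From the ICE table, Kb = x²/(0.0016 − x) = 1.4 × 10^-3.
x is not negligible relative to C₀; solve x² + 0.0014·x − 2.24e-06 = 0.
x = (−Kb + √(Kb² + 4·Kb·C₀))/2 = 9.52 × 10^-4 M
pOH = −log(9.52 × 10^-4) = 3.02; pH = 14.00 − 3.02 = 10.98

pH = 10.98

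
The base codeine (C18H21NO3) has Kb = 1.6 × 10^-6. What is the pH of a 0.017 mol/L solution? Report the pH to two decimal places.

pH = 10.22

C18H21NO3 + H2O ⇌ C18H22NO3+ + OH-
Kb = [OH-]²/(0.017 − [OH-]) = 1.6 × 10^-6
Since Kb ≪ C₀, [OH-] ≈ √(Kb·C₀) = 1.65 × 10^-4 M.
pOH = 3.78, so pH = 14.00 − pOH = 10.22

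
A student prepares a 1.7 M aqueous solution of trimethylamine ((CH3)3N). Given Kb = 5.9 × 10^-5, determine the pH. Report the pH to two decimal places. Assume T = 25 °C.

(CH3)3N + H2O ⇌ (CH3)3NH+ + OH-
From the ICE table, Kb = [OH-]²/(1.7 − [OH-]) = 5.9 × 10^-5.
Assume [OH-] ≪ 1.7: [OH-] ≈ √(5.9 × 10^-5 × 1.7) = 1.00 × 10^-2 M
Check: 0.59% ionized — well under 5%, approximation valid.
pOH = −log(1.00 × 10^-2) = 2.00; pH = 14.00 − 2.00 = 12.00

pH = 12.00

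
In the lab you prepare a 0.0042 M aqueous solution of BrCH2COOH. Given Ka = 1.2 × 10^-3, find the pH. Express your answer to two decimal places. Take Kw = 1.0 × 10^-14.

pH = 2.76

BrCH2COOH ⇌ BrCH2COO- + H+
Let x = [H+] at equilibrium. Ka = x²/(0.0042 − x).
Here C₀/Ka ≈ 3.5, so the small-x approximation fails. Use the quadratic:
x = (−Ka + √(Ka² + 4·Ka·C₀))/2 = 1.72 × 10^-3 M
pH = −log(1.72 × 10^-3) = 2.76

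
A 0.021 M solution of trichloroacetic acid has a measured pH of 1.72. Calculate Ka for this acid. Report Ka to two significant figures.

Ka = 1.9 × 10^-1

[H+] = 10^(-1.72) = 1.91 × 10^-2 M
At equilibrium [HA] = 0.021 − 1.91 × 10^-2 = 1.90 × 10^-3 M
Ka = [H+][A-]/[HA] = (1.91 × 10^-2)² / 1.90 × 10^-3 = 1.9 × 10^-1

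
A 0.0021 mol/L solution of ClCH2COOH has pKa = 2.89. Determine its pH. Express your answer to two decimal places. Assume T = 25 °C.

ClCH2COOH ⇌ ClCH2COO- + H+
Ka = 10^(−2.89) = 1.29 × 10^-3
Let x = [H+] at equilibrium. Ka = x²/(0.0021 − x).
Here C₀/Ka ≈ 1.63, so the small-x approximation fails. Use the quadratic:
x = [−0.00129 + √(0.00129² + 1.08e-05)]/2 = 1.12 × 10^-3 M
pH = −log(1.12 × 10^-3) = 2.95

pH = 2.95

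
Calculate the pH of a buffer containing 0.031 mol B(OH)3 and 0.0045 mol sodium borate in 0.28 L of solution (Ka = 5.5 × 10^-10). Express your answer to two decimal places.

pH = 8.42

pKa = −log(5.5 × 10^-10) = 9.260
Henderson–Hasselbalch: pH = pKa + log([B(OH)4-]/[B(OH)3]) = 9.260 + log(0.0045/0.031)
pH = 9.260 + (-0.838) = 8.42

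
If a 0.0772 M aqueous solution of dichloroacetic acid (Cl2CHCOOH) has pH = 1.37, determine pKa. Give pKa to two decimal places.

[H+] = 10^(-1.37) = 4.27 × 10^-2 M
At equilibrium [HA] = 0.0772 − 4.27 × 10^-2 = 3.45 × 10^-2 M
Ka = [H+][A-]/[HA] = (4.27 × 10^-2)² / 3.45 × 10^-2 = 5.28 × 10^-2
pKa = -log(5.28 × 10^-2) = 1.28

pKa = 1.28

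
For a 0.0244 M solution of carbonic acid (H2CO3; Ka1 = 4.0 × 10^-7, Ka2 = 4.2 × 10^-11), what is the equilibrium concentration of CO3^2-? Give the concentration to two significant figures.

4.2 × 10^-11 M

First ionization gives [H+] ≈ [HCO3-] = 9.88 × 10^-5 M.
Second step: Ka2 = [H+][CO3^2-]/[HCO3-] ≈ [CO3^2-] (since [H+] ≈ [HCO3-]).
So [CO3^2-] ≈ Ka2.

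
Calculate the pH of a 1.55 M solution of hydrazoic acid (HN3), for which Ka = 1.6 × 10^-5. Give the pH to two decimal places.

pH = 2.30

HN3 ⇌ N3- + H+
From the ICE table, Ka = [H+]²/(1.55 − [H+]) = 1.6 × 10^-5.
Neglecting [H+] in the denominator: [H+] = √(1.6 × 10^-5 × 1.55) = 4.98 × 10^-3 M
Check: 0.32% ionized — well under 5%, approximation valid.
pH = −log[H+] = −log(4.98 × 10^-3) = 2.30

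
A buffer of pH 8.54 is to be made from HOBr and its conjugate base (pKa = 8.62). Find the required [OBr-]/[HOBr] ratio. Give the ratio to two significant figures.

ratio = 0.83

pH = pKa + log(r) ⇒ log(r) = 8.54 − 8.62 = -0.08
r = [OBr-]/[HOBr] = 10^(-0.08) = 0.832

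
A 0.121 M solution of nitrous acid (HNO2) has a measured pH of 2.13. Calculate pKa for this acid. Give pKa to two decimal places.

pKa = 3.32

[H+] = 10^(-2.13) = 7.41 × 10^-3 M
At equilibrium [HA] = 0.121 − 7.41 × 10^-3 = 1.14 × 10^-1 M
Ka = [H+][A-]/[HA] = (7.41 × 10^-3)² / 1.14 × 10^-1 = 4.82 × 10^-4
pKa = -log(4.82 × 10^-4) = 3.32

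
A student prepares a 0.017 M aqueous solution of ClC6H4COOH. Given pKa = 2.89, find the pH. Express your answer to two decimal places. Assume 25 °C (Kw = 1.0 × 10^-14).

pH = 2.39

ClC6H4COOH ⇌ ClC6H4COO- + H+
Ka = 10^(−2.89) = 1.29 × 10^-3
Ka = x²/(0.017 − x) = 1.29 × 10^-3
The 5% rule fails; solving x² + Ka·x − Ka·C₀ = 0 exactly:
x = (−Ka + √(Ka² + 4·Ka·C₀))/2 = 4.08 × 10^-3 M
pH = −log(4.08 × 10^-3) = 2.39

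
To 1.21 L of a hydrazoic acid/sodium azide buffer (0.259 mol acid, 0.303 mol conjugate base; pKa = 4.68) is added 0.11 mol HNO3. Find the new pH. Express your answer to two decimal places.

After neutralization: n(HN3) = 0.369 mol, n(N3-) = 0.193 mol.
Henderson–Hasselbalch with mole ratio 0.193/0.369: pH = 4.68 + (-0.281)

pH = 4.40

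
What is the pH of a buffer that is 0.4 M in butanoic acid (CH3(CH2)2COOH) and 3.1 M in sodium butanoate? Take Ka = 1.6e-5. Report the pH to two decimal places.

pH = 5.69

pKa = −log(1.6 × 10^-5) = 4.796
Henderson–Hasselbalch: pH = pKa + log([CH3(CH2)2COO-]/[CH3(CH2)2COOH]) = 4.796 + log(3.1/0.4)
pH = 4.796 + (+0.889) = 5.69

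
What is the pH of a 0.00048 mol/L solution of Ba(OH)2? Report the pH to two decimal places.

pH = 10.98

Ba(OH)2 is a strong base (each formula unit releases 2 OH-); [OH-] = 0.00096 M.
pOH = -log(0.00096) = 3.02
pH = 14.00 - 3.02 = 10.98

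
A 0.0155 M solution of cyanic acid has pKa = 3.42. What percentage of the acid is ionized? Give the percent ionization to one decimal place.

HOCN ⇌ OCN- + H+; let x = [H+] at equilibrium.
Ka = 10^(−3.42) = 3.80 × 10^-4
Ka = x²/(C₀ − x); solving the quadratic gives x = 2.24 × 10^-3 M.
Fraction ionized = 2.24 × 10^-3 / 0.0155 = 0.1445 → 14.5%

14.5%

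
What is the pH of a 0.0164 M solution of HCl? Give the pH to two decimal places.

pH = 1.79

HCl is a strong acid and dissociates completely, so [H+] = 0.0164 M.
pH = -log(0.0164) = 1.79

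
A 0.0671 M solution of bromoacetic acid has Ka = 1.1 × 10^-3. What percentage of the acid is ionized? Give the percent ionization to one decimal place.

BrCH2COOH ⇌ BrCH2COO- + H+; let x = [H+] at equilibrium.
Ka = x²/(C₀ − x); solving the quadratic gives x = 8.06 × 10^-3 M.
% ionization = x/C₀ × 100% = 8.06 × 10^-3/0.0671 × 100% = 12.0%

12.0%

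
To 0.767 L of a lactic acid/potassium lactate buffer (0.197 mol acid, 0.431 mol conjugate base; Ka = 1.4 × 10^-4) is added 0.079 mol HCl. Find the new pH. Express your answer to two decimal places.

After neutralization: n(CH3CH(OH)COOH) = 0.276 mol, n(CH3CH(OH)COO-) = 0.352 mol.
pKa = −log(1.4 × 10^-4) = 3.854
pH = pKa + log(n_CH3CH(OH)COO-/n_CH3CH(OH)COOH) = 3.854 + log(0.352/0.276) = 3.854 + (+0.106)

pH = 3.96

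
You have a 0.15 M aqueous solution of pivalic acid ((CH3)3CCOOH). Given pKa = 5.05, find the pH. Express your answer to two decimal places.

(CH3)3CCOOH ⇌ (CH3)3CCOO- + H+
Ka = 10^(−5.05) = 8.91 × 10^-6
From the ICE table, Ka = [H+]²/(0.15 − [H+]) = 8.91 × 10^-6.
Neglecting [H+] in the denominator: [H+] = √(8.91 × 10^-6 × 0.15) = 1.16 × 10^-3 M
pH = −log(1.16 × 10^-3) = 2.94

pH = 2.94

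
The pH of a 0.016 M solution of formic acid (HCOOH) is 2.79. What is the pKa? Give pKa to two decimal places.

pKa = 3.74

[H+] = 10^(-2.79) = 1.62 × 10^-3 M
At equilibrium [HA] = 0.016 − 1.62 × 10^-3 = 1.44 × 10^-2 M
Ka = [H+][A-]/[HA] = (1.62 × 10^-3)² / 1.44 × 10^-2 = 1.82 × 10^-4
pKa = -log(1.82 × 10^-4) = 3.74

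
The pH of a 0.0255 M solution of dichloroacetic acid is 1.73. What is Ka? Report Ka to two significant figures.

Ka = 5.0 × 10^-2

[H+] = 10^(-1.73) = 1.86 × 10^-2 M
At equilibrium [HA] = 0.0255 − 1.86 × 10^-2 = 6.90 × 10^-3 M
Ka = [H+][A-]/[HA] = (1.86 × 10^-2)² / 6.90 × 10^-3 = 5.0 × 10^-2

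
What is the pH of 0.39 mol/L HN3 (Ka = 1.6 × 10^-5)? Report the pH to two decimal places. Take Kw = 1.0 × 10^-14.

pH = 2.60

HN3 ⇌ N3- + H+
Ka = [H+]²/(0.39 − [H+]) = 1.6 × 10^-5
Since Ka ≪ C₀, [H+] ≈ √(Ka·C₀) = 2.50 × 10^-3 M.
([H+]/C₀ = 0.64% < 5%, so the approximation holds.)
pH = −log(2.50 × 10^-3) = 2.60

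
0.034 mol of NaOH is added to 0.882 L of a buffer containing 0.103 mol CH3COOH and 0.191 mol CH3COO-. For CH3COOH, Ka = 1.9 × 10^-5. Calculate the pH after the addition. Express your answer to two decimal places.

After neutralization: n(CH3COOH) = 0.069 mol, n(CH3COO-) = 0.225 mol.
pKa = −log(1.9 × 10^-5) = 4.721
pH = pKa + log([A⁻]/[HA]) = 4.721 + log(0.225/0.069) = 4.721 +0.513

pH = 5.23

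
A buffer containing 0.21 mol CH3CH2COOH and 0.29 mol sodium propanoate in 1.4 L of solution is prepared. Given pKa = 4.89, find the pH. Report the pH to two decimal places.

pH = 5.03

Using pH = pKa + log([base]/[acid]) with [base]/[acid] = 0.29/0.21:
pH = 4.89 + (+0.140) = 5.03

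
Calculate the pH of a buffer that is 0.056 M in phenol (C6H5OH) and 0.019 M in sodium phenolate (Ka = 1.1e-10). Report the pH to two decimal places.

pKa = −log(1.1 × 10^-10) = 9.959
pH = pKa + log([A⁻]/[HA]) = 9.959 + log(0.019/0.056)
pH = 9.959 + (-0.469) = 9.49

pH = 9.49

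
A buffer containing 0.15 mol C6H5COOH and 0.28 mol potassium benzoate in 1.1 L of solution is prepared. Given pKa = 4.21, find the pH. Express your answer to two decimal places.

Using pH = pKa + log([base]/[acid]) with [base]/[acid] = 0.28/0.15:
pH = 4.21 + (+0.271) = 4.48

pH = 4.48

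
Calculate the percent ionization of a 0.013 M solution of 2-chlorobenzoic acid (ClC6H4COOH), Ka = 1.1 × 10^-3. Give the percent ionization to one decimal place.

ClC6H4COOH ⇌ ClC6H4COO- + H+; let x = [H+] at equilibrium.
Solve x² + 0.0011x − 1.43e-05 = 0 → x = 3.27 × 10^-3 M
Fraction ionized = 3.27 × 10^-3 / 0.013 = 0.2515 → 25.2%

25.2%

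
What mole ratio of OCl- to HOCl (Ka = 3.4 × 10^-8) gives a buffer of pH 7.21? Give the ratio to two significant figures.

ratio = 0.55

pKa = -log(3.4 × 10^-8) = 7.469
pH = pKa + log(r) ⇒ log(r) = 7.21 − 7.469 = -0.259
r = [OCl-]/[HOCl] = 10^(-0.259) = 0.551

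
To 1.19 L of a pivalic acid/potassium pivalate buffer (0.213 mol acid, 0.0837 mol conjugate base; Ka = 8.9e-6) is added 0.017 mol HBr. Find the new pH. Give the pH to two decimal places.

Added H+ converts (CH3)3CCOO- to (CH3)3CCOOH: (CH3)3CCOOH → 0.23 mol, (CH3)3CCOO- → 0.0667 mol.
pKa = −log(8.9 × 10^-6) = 5.051
pH = pKa + log([A⁻]/[HA]) = 5.051 + log(0.0667/0.23) = 5.051 -0.538

pH = 4.51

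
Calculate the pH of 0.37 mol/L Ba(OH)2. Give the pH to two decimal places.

pH = 13.87

Ba(OH)2 is a strong base (each formula unit releases 2 OH-); [OH-] = 0.74 M.
pOH = -log(0.74) = 0.13
pH = 14.00 - 0.13 = 13.87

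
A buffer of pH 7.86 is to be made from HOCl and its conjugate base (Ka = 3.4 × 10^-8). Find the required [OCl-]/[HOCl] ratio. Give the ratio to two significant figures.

ratio = 2.5

pKa = -log(3.4 × 10^-8) = 7.469
pH = pKa + log(r) ⇒ log(r) = 7.86 − 7.469 = +0.391
r = [OCl-]/[HOCl] = 10^(+0.391) = 2.46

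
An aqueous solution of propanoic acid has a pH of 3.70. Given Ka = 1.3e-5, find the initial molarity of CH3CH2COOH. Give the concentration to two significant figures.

[H+] = 10^(-3.70) = 2.00 × 10^-4 M = x
Ka = x²/(C₀ − x) ⇒ C₀ = x + x²/Ka
C₀ = 2.00 × 10^-4 + (2.00 × 10^-4)²/(1.3 × 10^-5) = 3.28 × 10^-3 M

C₀ = 3.3 × 10^-3 M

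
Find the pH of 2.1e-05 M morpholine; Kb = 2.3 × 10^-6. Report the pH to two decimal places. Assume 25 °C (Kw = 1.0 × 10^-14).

C4H8ONH + H2O ⇌ C4H8ONH2+ + OH-
Kb = [OH-]²/(2.1e-05 − [OH-]) = 2.3 × 10^-6
[OH-] is not negligible relative to C₀; solve [OH-]² + 2.3e-06·[OH-] − 4.83e-11 = 0.
[OH-] = [−2.3e-06 + √(2.3e-06² + 1.93e-10)]/2 = 5.89 × 10^-6 M
pOH = 5.23, so pH = 14.00 − pOH = 8.77

pH = 8.77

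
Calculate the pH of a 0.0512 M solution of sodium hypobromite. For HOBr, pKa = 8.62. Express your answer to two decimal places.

OBr- is the conjugate base of the weak acid HOBr.
Ka = 10^(−8.62) = 2.40 × 10^-9
Kb = Kw/Ka = 1.0×10^-14 / 2.40 × 10^-9 = 4.17 × 10^-6
Let x = [OH-] at equilibrium. Kb = x²/(0.0512 − x).
Since Kb ≪ C₀, x ≈ √(Kb·C₀) = 4.62 × 10^-4 M.
pOH = −log(4.62 × 10^-4) = 3.34; pH = 14.00 − 3.34 = 10.66

pH = 10.66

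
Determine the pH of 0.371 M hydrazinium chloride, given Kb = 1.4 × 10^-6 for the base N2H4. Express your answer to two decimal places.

N2H5+ is the conjugate acid of the weak base N2H4.
Ka = Kw/Kb = 1.0×10^-14 / 1.4 × 10^-6 = 7.14 × 10^-9
Ka = [H+]²/(0.371 − [H+]) = 7.14 × 10^-9
Assume [H+] ≪ 0.371: [H+] ≈ √(7.14 × 10^-9 × 0.371) = 5.15 × 10^-5 M
Check: 0.014% ionized — well under 5%, approximation valid.
pH = −log(5.15 × 10^-5) = 4.29

pH = 4.29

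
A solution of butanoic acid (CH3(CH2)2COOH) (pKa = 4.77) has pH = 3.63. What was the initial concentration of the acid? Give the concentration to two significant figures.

C₀ = 3.5 × 10^-3 M

[H+] = 10^(-3.63) = 2.34 × 10^-4 M = x
Ka = 10^(−4.77) = 1.70 × 10^-5
Ka = x²/(C₀ − x) ⇒ C₀ = x + x²/Ka
C₀ = 2.34 × 10^-4 + (2.34 × 10^-4)²/(1.70 × 10^-5) = 3.45 × 10^-3 M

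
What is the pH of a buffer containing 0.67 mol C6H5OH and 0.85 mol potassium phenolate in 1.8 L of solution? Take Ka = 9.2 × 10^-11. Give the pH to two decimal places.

pH = 10.14

pKa = −log(9.2 × 10^-11) = 10.036
Using pH = pKa + log([base]/[acid]) with [base]/[acid] = 0.85/0.67:
pH = 10.036 + (+0.103) = 10.14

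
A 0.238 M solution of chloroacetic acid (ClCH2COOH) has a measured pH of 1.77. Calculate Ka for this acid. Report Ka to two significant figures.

Ka = 1.3 × 10^-3

[H+] = 10^(-1.77) = 1.70 × 10^-2 M
At equilibrium [HA] = 0.238 − 1.70 × 10^-2 = 2.21 × 10^-1 M
Ka = [H+][A-]/[HA] = (1.70 × 10^-2)² / 2.21 × 10^-1 = 1.3 × 10^-3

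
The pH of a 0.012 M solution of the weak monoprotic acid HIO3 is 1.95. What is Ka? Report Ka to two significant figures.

[H+] = 10^(-1.95) = 1.12 × 10^-2 M
At equilibrium [HA] = 0.012 − 1.12 × 10^-2 = 8.00 × 10^-4 M
Ka = [H+][A-]/[HA] = (1.12 × 10^-2)² / 8.00 × 10^-4 = 1.6 × 10^-1

Ka = 1.6 × 10^-1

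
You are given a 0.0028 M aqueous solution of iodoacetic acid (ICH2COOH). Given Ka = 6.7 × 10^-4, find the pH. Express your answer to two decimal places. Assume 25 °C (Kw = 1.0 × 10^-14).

ICH2COOH ⇌ ICH2COO- + H+
Ka = x²/(0.0028 − x) = 6.7 × 10^-4
x is not negligible relative to C₀; solve x² + 0.00067·x − 1.88e-06 = 0.
x = (−Ka + √(Ka² + 4·Ka·C₀))/2 = 1.08 × 10^-3 M
pH = −log(1.08 × 10^-3) = 2.97

pH = 2.97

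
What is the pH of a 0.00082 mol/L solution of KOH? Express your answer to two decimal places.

KOH is a strong base; [OH-] = 0.00082 M.
pOH = -log(0.00082) = 3.09
pH = 14.00 - 3.09 = 10.91

pH = 10.91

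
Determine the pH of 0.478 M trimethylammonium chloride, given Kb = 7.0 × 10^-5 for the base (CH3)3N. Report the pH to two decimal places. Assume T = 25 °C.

(CH3)3NH+ is the conjugate acid of the weak base (CH3)3N.
Ka = Kw/Kb = 1.0×10^-14 / 7.0 × 10^-5 = 1.43 × 10^-10
Ka = x²/(0.478 − x) = 1.43 × 10^-10
Since Ka ≪ C₀, x ≈ √(Ka·C₀) = 8.27 × 10^-6 M.
Check: 0.0017% ionized — well under 5%, approximation valid.
pH = −log(8.27 × 10^-6) = 5.08

pH = 5.08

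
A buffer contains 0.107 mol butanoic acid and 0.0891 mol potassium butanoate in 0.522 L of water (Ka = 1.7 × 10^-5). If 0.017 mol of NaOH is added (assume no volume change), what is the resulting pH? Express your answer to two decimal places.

OH- converts CH3(CH2)2COOH to CH3(CH2)2COO-: CH3(CH2)2COOH → 0.09 mol, CH3(CH2)2COO- → 0.106 mol.
pKa = −log(1.7 × 10^-5) = 4.770
pH = pKa + log(n_CH3(CH2)2COO-/n_CH3(CH2)2COOH) = 4.770 + log(0.106/0.09) = 4.770 + (+0.071)

pH = 4.84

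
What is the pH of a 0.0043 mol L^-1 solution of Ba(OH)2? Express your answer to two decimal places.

pH = 11.93

Ba(OH)2 is a strong base (each formula unit releases 2 OH-); [OH-] = 0.0086 M.
pOH = -log(0.0086) = 2.07
pH = 14.00 - 2.07 = 11.93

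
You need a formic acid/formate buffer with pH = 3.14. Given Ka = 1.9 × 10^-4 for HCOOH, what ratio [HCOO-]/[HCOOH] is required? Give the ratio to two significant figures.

ratio = 0.26

pKa = -log(1.9 × 10^-4) = 3.721
pH = pKa + log(r) ⇒ log(r) = 3.14 − 3.721 = -0.581
r = [HCOO-]/[HCOOH] = 10^(-0.581) = 0.262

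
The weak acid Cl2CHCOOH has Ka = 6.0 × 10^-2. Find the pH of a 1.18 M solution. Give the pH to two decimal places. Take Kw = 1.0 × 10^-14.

Cl2CHCOOH ⇌ Cl2CHCOO- + H+
From the ICE table, Ka = [H+]²/(1.18 − [H+]) = 6.0 × 10^-2.
Here C₀/Ka ≈ 19.7, so the small-[H+] approximation fails. Use the quadratic:
[H+] = (−Ka + √(Ka² + 4·Ka·C₀))/2 = 2.38 × 10^-1 M
pH = −log(2.38 × 10^-1) = 0.62

pH = 0.62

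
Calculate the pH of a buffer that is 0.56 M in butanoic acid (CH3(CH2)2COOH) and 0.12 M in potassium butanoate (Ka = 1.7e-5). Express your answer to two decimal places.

pKa = −log(1.7 × 10^-5) = 4.770
Using pH = pKa + log([base]/[acid]) with [base]/[acid] = 0.12/0.56:
pH = 4.770 + (-0.669) = 4.10

pH = 4.10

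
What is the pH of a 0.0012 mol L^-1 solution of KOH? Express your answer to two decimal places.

pH = 11.08

KOH is a strong base; [OH-] = 0.0012 M.
pOH = -log(0.0012) = 2.92
pH = 14.00 - 2.92 = 11.08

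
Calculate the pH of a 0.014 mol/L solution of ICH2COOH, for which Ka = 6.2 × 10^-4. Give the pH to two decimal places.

ICH2COOH ⇌ ICH2COO- + H+
From the ICE table, Ka = x²/(0.014 − x) = 6.2 × 10^-4.
x is not negligible relative to C₀; solve x² + 0.00062·x − 8.68e-06 = 0.
x = (−Ka + √(Ka² + 4·Ka·C₀))/2 = 2.65 × 10^-3 M
pH = −log(2.65 × 10^-3) = 2.58

pH = 2.58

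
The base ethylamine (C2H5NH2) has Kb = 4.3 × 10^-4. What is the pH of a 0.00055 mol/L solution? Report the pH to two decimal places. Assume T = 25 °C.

pH = 10.50

C2H5NH2 + H2O ⇌ C2H5NH3+ + OH-
Let x = [OH-] at equilibrium. Kb = x²/(0.00055 − x).
Here C₀/Kb ≈ 1.28, so the small-x approximation fails. Use the quadratic:
x = [−0.00043 + √(0.00043² + 9.46e-07)]/2 = 3.17 × 10^-4 M
pOH = −log(3.17 × 10^-4) = 3.50; pH = 14.00 − 3.50 = 10.50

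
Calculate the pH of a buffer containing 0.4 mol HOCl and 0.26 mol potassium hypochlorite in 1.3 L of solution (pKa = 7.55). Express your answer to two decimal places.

Using pH = pKa + log([base]/[acid]) with [base]/[acid] = 0.26/0.4:
pH = 7.55 + (-0.187) = 7.36

pH = 7.36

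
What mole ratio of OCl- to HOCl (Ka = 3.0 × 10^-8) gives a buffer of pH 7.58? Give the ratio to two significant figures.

ratio = 1.1

pKa = -log(3.0 × 10^-8) = 7.523
pH = pKa + log(r) ⇒ log(r) = 7.58 − 7.523 = +0.057
r = [OCl-]/[HOCl] = 10^(+0.057) = 1.14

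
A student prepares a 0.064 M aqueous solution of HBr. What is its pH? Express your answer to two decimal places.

HBr is a strong acid and dissociates completely, so [H+] = 0.064 M.
pH = -log(0.064) = 1.19

pH = 1.19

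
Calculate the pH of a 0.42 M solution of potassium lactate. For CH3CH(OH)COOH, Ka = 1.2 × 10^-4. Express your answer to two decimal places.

pH = 8.77

CH3CH(OH)COO- is the conjugate base of the weak acid CH3CH(OH)COOH.
Kb = Kw/Ka = 1.0×10^-14 / 1.2 × 10^-4 = 8.33 × 10^-11
From the ICE table, Kb = [OH-]²/(0.42 − [OH-]) = 8.33 × 10^-11.
Assume [OH-] ≪ 0.42: [OH-] ≈ √(8.33 × 10^-11 × 0.42) = 5.91 × 10^-6 M
Check: 0.0014% ionized — well under 5%, approximation valid.
pOH = −log(5.91 × 10^-6) = 5.23; pH = 14.00 − 5.23 = 8.77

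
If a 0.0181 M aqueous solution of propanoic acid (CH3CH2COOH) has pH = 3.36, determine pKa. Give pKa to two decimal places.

pKa = 4.97

[H+] = 10^(-3.36) = 4.37 × 10^-4 M
At equilibrium [HA] = 0.0181 − 4.37 × 10^-4 = 1.77 × 10^-2 M
Ka = [H+][A-]/[HA] = (4.37 × 10^-4)² / 1.77 × 10^-2 = 1.08 × 10^-5
pKa = -log(1.08 × 10^-5) = 4.97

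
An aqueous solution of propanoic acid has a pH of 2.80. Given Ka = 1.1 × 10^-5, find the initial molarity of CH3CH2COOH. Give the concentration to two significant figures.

C₀ = 2.3 × 10^-1 M

[H+] = 10^(-2.80) = 1.58 × 10^-3 M = x
Ka = x²/(C₀ − x) ⇒ C₀ = x + x²/Ka
C₀ = 1.58 × 10^-3 + (1.58 × 10^-3)²/(1.1 × 10^-5) = 2.29 × 10^-1 M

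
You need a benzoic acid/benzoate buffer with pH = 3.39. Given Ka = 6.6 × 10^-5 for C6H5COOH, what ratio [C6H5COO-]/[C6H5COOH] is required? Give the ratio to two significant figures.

pKa = -log(6.6 × 10^-5) = 4.180
pH = pKa + log(r) ⇒ log(r) = 3.39 − 4.180 = -0.790
r = [C6H5COO-]/[C6H5COOH] = 10^(-0.790) = 0.162

ratio = 0.16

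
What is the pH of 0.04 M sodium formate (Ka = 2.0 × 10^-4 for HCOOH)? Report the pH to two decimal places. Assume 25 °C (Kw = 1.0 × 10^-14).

HCOO- is the conjugate base of the weak acid HCOOH.
Kb = Kw/Ka = 1.0×10^-14 / 2.0 × 10^-4 = 5.00 × 10^-11
From the ICE table, Kb = x²/(0.04 − x) = 5.00 × 10^-11.
Since Kb ≪ C₀, x ≈ √(Kb·C₀) = 1.41 × 10^-6 M.
(x/C₀ = 0.0035% < 5%, so the approximation holds.)
pOH = 5.85, so pH = 14.00 − pOH = 8.15

pH = 8.15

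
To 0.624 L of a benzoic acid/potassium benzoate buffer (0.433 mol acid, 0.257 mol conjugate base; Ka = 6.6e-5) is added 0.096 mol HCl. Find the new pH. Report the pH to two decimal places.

After neutralization: n(C6H5COOH) = 0.529 mol, n(C6H5COO-) = 0.161 mol.
pKa = −log(6.6 × 10^-5) = 4.180
Henderson–Hasselbalch with mole ratio 0.161/0.529: pH = 4.180 + (-0.517)

pH = 3.66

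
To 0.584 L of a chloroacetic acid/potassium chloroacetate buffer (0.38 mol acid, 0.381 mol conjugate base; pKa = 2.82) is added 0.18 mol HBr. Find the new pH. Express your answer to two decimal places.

After neutralization: n(ClCH2COOH) = 0.56 mol, n(ClCH2COO-) = 0.201 mol.
pH = pKa + log([A⁻]/[HA]) = 2.82 + log(0.201/0.56) = 2.82 -0.445

pH = 2.38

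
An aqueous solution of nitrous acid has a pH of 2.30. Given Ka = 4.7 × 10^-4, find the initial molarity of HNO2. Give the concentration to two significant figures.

C₀ = 5.8 × 10^-2 M

[H+] = 10^(-2.30) = 5.01 × 10^-3 M = x
Ka = x²/(C₀ − x) ⇒ C₀ = x + x²/Ka
C₀ = 5.01 × 10^-3 + (5.01 × 10^-3)²/(4.7 × 10^-4) = 5.84 × 10^-2 M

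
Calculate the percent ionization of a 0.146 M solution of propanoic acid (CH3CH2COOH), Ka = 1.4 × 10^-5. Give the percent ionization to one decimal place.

1.0%

CH3CH2COOH ⇌ CH3CH2COO- + H+; let x = [H+] at equilibrium.
x ≈ √(Ka·C₀) = √(1.4 × 10^-5 × 0.146) = 1.43 × 10^-3 M
% ionization = x/C₀ × 100% = 1.43 × 10^-3/0.146 × 100% = 1.0%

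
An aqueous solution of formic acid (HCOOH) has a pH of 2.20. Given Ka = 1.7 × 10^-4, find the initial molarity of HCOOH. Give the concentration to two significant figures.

C₀ = 2.4 × 10^-1 M

[H+] = 10^(-2.20) = 6.31 × 10^-3 M = x
Ka = x²/(C₀ − x) ⇒ C₀ = x + x²/Ka
C₀ = 6.31 × 10^-3 + (6.31 × 10^-3)²/(1.7 × 10^-4) = 2.41 × 10^-1 M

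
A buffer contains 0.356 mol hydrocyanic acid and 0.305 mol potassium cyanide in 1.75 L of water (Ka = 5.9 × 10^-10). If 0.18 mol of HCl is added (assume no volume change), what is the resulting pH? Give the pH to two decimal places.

pH = 8.60

Added H+ converts CN- to HCN: HCN → 0.536 mol, CN- → 0.125 mol.
pKa = −log(5.9 × 10^-10) = 9.229
Henderson–Hasselbalch with mole ratio 0.125/0.536: pH = 9.229 + (-0.632)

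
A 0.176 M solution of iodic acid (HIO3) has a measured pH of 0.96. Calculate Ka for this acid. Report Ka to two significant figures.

Ka = 1.8 × 10^-1

[H+] = 10^(-0.96) = 1.10 × 10^-1 M
At equilibrium [HA] = 0.176 − 1.10 × 10^-1 = 6.60 × 10^-2 M
Ka = [H+][A-]/[HA] = (1.10 × 10^-1)² / 6.60 × 10^-2 = 1.8 × 10^-1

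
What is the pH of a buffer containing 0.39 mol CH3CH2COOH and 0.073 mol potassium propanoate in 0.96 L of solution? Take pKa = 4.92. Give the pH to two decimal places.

pH = pKa + log([A⁻]/[HA]) = 4.92 + log(0.073/0.39)
pH = 4.92 + (-0.728) = 4.19

pH = 4.19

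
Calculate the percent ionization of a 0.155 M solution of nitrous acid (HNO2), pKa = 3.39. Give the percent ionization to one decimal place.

5.0%

HNO2 ⇌ NO2- + H+; let x = [H+] at equilibrium.
Ka = 10^(−3.39) = 4.07 × 10^-4
Solve x² + 0.000407x − 6.31e-05 = 0 → x = 7.74 × 10^-3 M
% ionization = x/C₀ × 100% = 7.74 × 10^-3/0.155 × 100% = 5.0%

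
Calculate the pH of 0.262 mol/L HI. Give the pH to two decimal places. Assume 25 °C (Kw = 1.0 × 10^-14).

HI is a strong acid and dissociates completely, so [H+] = 0.262 M.
pH = -log(0.262) = 0.58

pH = 0.58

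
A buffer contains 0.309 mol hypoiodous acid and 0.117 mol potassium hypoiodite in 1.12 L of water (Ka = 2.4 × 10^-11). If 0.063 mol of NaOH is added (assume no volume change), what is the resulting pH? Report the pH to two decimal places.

pH = 10.48

After neutralization: n(HOI) = 0.246 mol, n(OI-) = 0.18 mol.
pKa = −log(2.4 × 10^-11) = 10.620
pH = pKa + log(n_OI-/n_HOI) = 10.620 + log(0.18/0.246) = 10.620 + (-0.136)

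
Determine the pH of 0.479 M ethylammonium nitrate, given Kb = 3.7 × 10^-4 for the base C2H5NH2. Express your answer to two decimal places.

pH = 5.44

C2H5NH3+ is the conjugate acid of the weak base C2H5NH2.
Ka = Kw/Kb = 1.0×10^-14 / 3.7 × 10^-4 = 2.70 × 10^-11
From the ICE table, Ka = [H+]²/(0.479 − [H+]) = 2.70 × 10^-11.
Assume [H+] ≪ 0.479: [H+] ≈ √(2.70 × 10^-11 × 0.479) = 3.60 × 10^-6 M
Check: 0.00075% ionized — well under 5%, approximation valid.
pH = −log(3.60 × 10^-6) = 5.44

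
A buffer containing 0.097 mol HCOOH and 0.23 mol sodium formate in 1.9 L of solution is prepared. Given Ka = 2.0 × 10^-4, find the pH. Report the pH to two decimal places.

pKa = −log(2.0 × 10^-4) = 3.699
Henderson–Hasselbalch: pH = pKa + log([HCOO-]/[HCOOH]) = 3.699 + log(0.23/0.097)
pH = 3.699 + (+0.375) = 4.07

pH = 4.07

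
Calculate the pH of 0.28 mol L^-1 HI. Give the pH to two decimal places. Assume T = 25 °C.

pH = 0.55

HI is a strong acid and dissociates completely, so [H+] = 0.28 M.
pH = -log(0.28) = 0.55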